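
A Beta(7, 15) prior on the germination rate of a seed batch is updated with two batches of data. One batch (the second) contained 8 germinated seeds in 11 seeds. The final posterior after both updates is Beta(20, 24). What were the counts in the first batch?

5 germinated seeds and 6 non-germinating seeds

Sequential conjugate updates are equivalent to a single update on the pooled data, so total successes = posterior α − prior α and total failures = posterior β − prior β.
Total across both batches: 20−7=13 germinated seeds, 24−15=9 non-germinating seeds.
Subtract the second batch: 13−8=5 germinated seeds and 9−3=6 non-germinating seeds.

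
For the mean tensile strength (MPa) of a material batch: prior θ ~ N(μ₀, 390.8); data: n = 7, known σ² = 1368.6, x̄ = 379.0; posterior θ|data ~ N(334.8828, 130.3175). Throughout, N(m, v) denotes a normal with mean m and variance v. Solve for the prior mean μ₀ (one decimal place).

The posterior mean is a precision-weighted average: μ_n = (τ₀μ₀ + τ_data·x̄)/(τ₀+τ_data), with τ₀=1/σ₀² and τ_data=n/σ².
Here τ₀ = 1/390.8 = 0.002559 and τ_data = 7/1368.6 = 0.005115, so τ_n = 0.007674.
Rearranging for μ₀: μ₀ = (μ_n·τ_n − τ_data·x̄)/τ₀ = (334.8828·0.007674 − 0.005115·379.0) / 0.002559 = 0.631306/0.002559 ≈ 246.7.

μ₀ = 246.7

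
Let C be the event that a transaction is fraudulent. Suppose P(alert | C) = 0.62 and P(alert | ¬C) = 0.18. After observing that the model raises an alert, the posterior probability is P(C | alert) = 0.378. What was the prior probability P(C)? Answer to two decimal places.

P(C) = 0.15

Bayes' rule in odds form gives O(C|E) = O(C)·[P(E|C)/P(E|¬C)], hence O(C) = O(C|E)/LR.
Posterior odds = 0.378/(1−0.378) = 0.6077. LR = 0.62/0.18 = 3.4444.
Prior odds = 0.6077/3.4444 = 0.1764, so P(C) = 0.1764/(1+0.1764) ≈ 0.15.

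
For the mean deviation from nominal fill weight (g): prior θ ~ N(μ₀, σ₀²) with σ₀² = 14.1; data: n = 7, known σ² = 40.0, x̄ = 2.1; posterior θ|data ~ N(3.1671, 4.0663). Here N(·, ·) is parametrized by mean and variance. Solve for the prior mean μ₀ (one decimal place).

The posterior mean is a precision-weighted average: μ_n = (τ₀μ₀ + τ_data·x̄)/(τ₀+τ_data), with τ₀=1/σ₀² and τ_data=n/σ².
Here τ₀ = 1/14.1 = 0.070922 and τ_data = 7/40.0 = 0.175000, so τ_n = 0.245922.
Rearranging for μ₀: μ₀ = (μ_n·τ_n − τ_data·x̄)/τ₀ = (3.1671·0.245922 − 0.175000·2.1) / 0.070922 = 0.411360/0.070922 ≈ 5.8.

μ₀ = 5.8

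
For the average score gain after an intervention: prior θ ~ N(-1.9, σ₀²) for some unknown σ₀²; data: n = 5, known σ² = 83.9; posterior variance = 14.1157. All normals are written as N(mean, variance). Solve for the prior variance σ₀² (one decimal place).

Posterior precision equals prior precision plus data precision: 1/σ_n² = 1/σ₀² + n/σ².
So 1/σ₀² = 1/14.1157 − 5/83.9 = 0.070843 − 0.059595 = 0.011248.
Hence σ₀² = 1/0.011248 ≈ 88.9.

σ₀² = 88.9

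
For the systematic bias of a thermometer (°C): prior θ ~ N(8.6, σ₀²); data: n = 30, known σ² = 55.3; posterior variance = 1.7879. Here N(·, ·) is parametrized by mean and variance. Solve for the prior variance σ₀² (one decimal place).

For the Normal–Normal model with known σ², precisions add: τ_n = τ₀ + n/σ².
So 1/σ₀² = 1/1.7879 − 30/55.3 = 0.559315 − 0.542495 = 0.016820.
Hence σ₀² = 1/0.016820 ≈ 59.5.

σ₀² = 59.5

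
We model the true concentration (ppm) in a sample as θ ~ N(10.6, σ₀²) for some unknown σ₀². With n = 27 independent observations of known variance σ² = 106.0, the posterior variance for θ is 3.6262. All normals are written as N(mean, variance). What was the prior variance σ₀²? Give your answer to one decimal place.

σ₀² = 47.5

Posterior precision equals prior precision plus data precision: 1/σ_n² = 1/σ₀² + n/σ².
So 1/σ₀² = 1/3.6262 − 27/106.0 = 0.275771 − 0.254717 = 0.021054.
Hence σ₀² = 1/0.021054 ≈ 47.5.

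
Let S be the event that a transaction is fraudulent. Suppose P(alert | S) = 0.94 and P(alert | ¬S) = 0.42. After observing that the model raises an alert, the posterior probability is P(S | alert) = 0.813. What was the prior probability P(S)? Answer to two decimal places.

P(S) = 0.66

Bayes' rule in odds form gives O(S|E) = O(S)·[P(E|S)/P(E|¬S)], hence O(S) = O(S|E)/LR.
Posterior odds = 0.813/(1−0.813) = 4.3476. LR = 0.94/0.42 = 2.2381.
Prior odds = 4.3476/2.2381 = 1.9425, so P(S) = 1.9425/(1+1.9425) ≈ 0.66.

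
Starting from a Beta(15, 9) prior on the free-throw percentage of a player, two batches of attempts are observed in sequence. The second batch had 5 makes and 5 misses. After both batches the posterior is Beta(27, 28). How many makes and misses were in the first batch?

7 makes and 14 misses

Sequential conjugate updates are equivalent to a single update on the pooled data, so total successes = posterior α − prior α and total failures = posterior β − prior β.
Total across both batches: 27−15=12 makes, 28−9=19 misses.
Subtract the second batch: 12−5=7 makes and 19−5=14 misses.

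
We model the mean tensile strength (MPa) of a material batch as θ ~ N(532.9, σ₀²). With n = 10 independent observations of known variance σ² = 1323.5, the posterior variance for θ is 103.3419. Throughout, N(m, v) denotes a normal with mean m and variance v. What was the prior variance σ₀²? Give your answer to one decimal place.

σ₀² = 471.5

For the Normal–Normal model with known σ², precisions add: τ_n = τ₀ + n/σ².
So 1/σ₀² = 1/103.3419 − 10/1323.5 = 0.009677 − 0.007556 = 0.002121.
Hence σ₀² = 1/0.002121 ≈ 471.5.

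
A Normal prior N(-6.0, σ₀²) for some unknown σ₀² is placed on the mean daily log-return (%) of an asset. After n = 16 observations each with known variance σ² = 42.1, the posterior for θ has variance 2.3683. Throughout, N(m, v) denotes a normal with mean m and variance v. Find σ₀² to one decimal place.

σ₀² = 23.7

For the Normal–Normal model with known σ², precisions add: τ_n = τ₀ + n/σ².
So 1/σ₀² = 1/2.3683 − 16/42.1 = 0.422244 − 0.380048 = 0.042196.
Hence σ₀² = 1/0.042196 ≈ 23.7.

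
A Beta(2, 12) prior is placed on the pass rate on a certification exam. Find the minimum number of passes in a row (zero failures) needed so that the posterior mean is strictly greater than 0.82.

After k passes and 0 failures the posterior is Beta(2+k, 12), with mean (2+k)/(2+12+k).
Set (2+k)/(14+k) > 0.82 and solve: k > (0.82·14 − 2)/(1 − 0.82) = 52.667.
The smallest integer exceeding 52.667 is 53.

k = 53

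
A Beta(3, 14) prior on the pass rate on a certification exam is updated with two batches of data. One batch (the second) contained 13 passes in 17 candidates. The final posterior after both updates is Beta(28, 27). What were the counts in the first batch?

12 passes and 9 failures

Sequential conjugate updates are equivalent to a single update on the pooled data, so total successes = posterior α − prior α and total failures = posterior β − prior β.
Total across both batches: 28−3=25 passes, 27−14=13 failures.
Subtract the second batch: 25−13=12 passes and 13−4=9 failures.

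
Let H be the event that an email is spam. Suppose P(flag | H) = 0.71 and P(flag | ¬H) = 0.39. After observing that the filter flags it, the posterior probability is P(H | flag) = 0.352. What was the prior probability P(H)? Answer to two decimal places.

P(H) = 0.23

Bayes' rule in odds form gives O(H|E) = O(H)·[P(E|H)/P(E|¬H)], hence O(H) = O(H|E)/LR.
Posterior odds = 0.352/(1−0.352) = 0.5432. LR = 0.71/0.39 = 1.8205.
Prior odds = 0.5432/1.8205 = 0.2984, so P(H) = 0.2984/(1+0.2984) ≈ 0.23.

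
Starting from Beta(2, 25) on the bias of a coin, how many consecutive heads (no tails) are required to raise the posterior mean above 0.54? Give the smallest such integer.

After k heads and 0 tails the posterior is Beta(2+k, 25), with mean (2+k)/(2+25+k).
Set (2+k)/(27+k) > 0.54 and solve: k > (0.54·27 − 2)/(1 − 0.54) = 27.348.
The smallest integer exceeding 27.348 is 28.

k = 28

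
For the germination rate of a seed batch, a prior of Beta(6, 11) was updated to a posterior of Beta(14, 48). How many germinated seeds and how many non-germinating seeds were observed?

8 germinated seeds and 37 non-germinating seeds

Beta is conjugate to the binomial likelihood: posterior = Beta(α+s, β+f).
Match parameters: s=14−6=8, f=48−11=37.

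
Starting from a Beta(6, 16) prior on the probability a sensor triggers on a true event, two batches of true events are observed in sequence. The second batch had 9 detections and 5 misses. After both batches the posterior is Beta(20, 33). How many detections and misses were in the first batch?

5 detections and 12 misses

Because Beta–binomial updating is additive in the counts, the combined data contributed (α_post−α_prior, β_post−β_prior) successes and failures.
Total across both batches: 20−6=14 detections, 33−16=17 misses.
Subtract the second batch: 14−9=5 detections and 17−5=12 misses.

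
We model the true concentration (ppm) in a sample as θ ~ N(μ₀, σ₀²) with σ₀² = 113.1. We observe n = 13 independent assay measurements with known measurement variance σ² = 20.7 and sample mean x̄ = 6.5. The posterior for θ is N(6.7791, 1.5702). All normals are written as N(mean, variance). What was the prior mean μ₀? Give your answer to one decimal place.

With known observation variance, the Normal–Normal posterior has precision τ_n = τ₀ + n/σ² and mean μ_n = (τ₀μ₀ + (n/σ²)x̄)/τ_n.
Here τ₀ = 1/113.1 = 0.008842 and τ_data = 13/20.7 = 0.628019, so τ_n = 0.636861.
Rearranging for μ₀: μ₀ = (μ_n·τ_n − τ_data·x̄)/τ₀ = (6.7791·0.636861 − 0.628019·6.5) / 0.008842 = 0.235221/0.008842 ≈ 26.6.

μ₀ = 26.6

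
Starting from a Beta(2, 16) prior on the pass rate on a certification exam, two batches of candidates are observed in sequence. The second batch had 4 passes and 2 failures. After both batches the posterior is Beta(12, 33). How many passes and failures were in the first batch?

Sequential conjugate updates are equivalent to a single update on the pooled data, so total successes = posterior α − prior α and total failures = posterior β − prior β.
Total across both batches: 12−2=10 passes, 33−16=17 failures.
Subtract the second batch: 10−4=6 passes and 17−2=15 failures.

6 passes and 15 failures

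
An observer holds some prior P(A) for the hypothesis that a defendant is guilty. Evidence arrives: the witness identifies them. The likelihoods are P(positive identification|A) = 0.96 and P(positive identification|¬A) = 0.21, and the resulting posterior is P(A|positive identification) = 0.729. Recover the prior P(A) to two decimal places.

Bayes' rule in odds form gives O(A|E) = O(A)·[P(E|A)/P(E|¬A)], hence O(A) = O(A|E)/LR.
Posterior odds = 0.729/(1−0.729) = 2.6900. LR = 0.96/0.21 = 4.5714.
Prior odds = 2.6900/4.5714 = 0.5884, so P(A) = 0.5884/(1+0.5884) ≈ 0.37.

P(A) = 0.37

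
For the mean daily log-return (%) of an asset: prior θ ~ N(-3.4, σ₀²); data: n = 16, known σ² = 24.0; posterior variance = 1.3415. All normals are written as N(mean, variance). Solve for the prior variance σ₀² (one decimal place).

Posterior precision equals prior precision plus data precision: 1/σ_n² = 1/σ₀² + n/σ².
So 1/σ₀² = 1/1.3415 − 16/24.0 = 0.745434 − 0.666667 = 0.078767.
Hence σ₀² = 1/0.078767 ≈ 12.7.

σ₀² = 12.7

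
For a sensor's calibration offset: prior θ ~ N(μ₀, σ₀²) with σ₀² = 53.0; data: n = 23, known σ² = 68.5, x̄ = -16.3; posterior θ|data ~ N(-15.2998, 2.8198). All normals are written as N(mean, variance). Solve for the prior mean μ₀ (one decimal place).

The posterior mean is a precision-weighted average: μ_n = (τ₀μ₀ + τ_data·x̄)/(τ₀+τ_data), with τ₀=1/σ₀² and τ_data=n/σ².
Here τ₀ = 1/53.0 = 0.018868 and τ_data = 23/68.5 = 0.335766, so τ_n = 0.354634.
Rearranging for μ₀: μ₀ = (μ_n·τ_n − τ_data·x̄)/τ₀ = (-15.2998·0.354634 − 0.335766·-16.3) / 0.018868 = 0.047157/0.018868 ≈ 2.5.

μ₀ = 2.5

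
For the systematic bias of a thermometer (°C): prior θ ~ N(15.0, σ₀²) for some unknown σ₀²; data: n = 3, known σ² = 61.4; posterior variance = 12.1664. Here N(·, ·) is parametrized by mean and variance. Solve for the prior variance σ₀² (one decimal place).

Posterior precision equals prior precision plus data precision: 1/σ_n² = 1/σ₀² + n/σ².
So 1/σ₀² = 1/12.1664 − 3/61.4 = 0.082194 − 0.048860 = 0.033334.
Hence σ₀² = 1/0.033334 ≈ 30.0.

σ₀² = 30.0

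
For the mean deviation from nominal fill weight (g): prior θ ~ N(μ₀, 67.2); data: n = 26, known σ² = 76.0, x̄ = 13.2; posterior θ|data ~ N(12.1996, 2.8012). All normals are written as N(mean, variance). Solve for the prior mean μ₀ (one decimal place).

μ₀ = -10.8

With known observation variance, the Normal–Normal posterior has precision τ_n = τ₀ + n/σ² and mean μ_n = (τ₀μ₀ + (n/σ²)x̄)/τ_n.
Here τ₀ = 1/67.2 = 0.014881 and τ_data = 26/76.0 = 0.342105, so τ_n = 0.356986.
Rearranging for μ₀: μ₀ = (μ_n·τ_n − τ_data·x̄)/τ₀ = (12.1996·0.356986 − 0.342105·13.2) / 0.014881 = -0.160700/0.014881 ≈ -10.8.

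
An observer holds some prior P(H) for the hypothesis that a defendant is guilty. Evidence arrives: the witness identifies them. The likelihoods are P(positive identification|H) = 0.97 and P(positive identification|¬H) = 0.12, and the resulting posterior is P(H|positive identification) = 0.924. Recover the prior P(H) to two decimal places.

In odds form, posterior odds = prior odds × likelihood ratio, so prior odds = posterior odds ÷ LR.
Posterior odds = 0.924/(1−0.924) = 12.1579. LR = 0.97/0.12 = 8.0833.
Prior odds = 12.1579/8.0833 = 1.5041, so P(H) = 1.5041/(1+1.5041) ≈ 0.60.

P(H) = 0.60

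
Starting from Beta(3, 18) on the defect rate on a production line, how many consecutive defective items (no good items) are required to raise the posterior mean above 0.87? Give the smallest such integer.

After k defective items and 0 good items the posterior is Beta(3+k, 18), with mean (3+k)/(3+18+k).
Set (3+k)/(21+k) > 0.87 and solve: k > (0.87·21 − 3)/(1 − 0.87) = 117.462.
The smallest integer exceeding 117.462 is 118, and checking k=118: (121)/(139) = 0.8705 > 0.87.

k = 118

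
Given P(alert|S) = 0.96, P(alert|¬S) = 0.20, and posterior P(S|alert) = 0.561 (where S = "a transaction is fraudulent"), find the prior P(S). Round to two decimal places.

Bayes' rule in odds form gives O(S|E) = O(S)·[P(E|S)/P(E|¬S)], hence O(S) = O(S|E)/LR.
Posterior odds = 0.561/(1−0.561) = 1.2779. LR = 0.96/0.20 = 4.8000.
Prior odds = 1.2779/4.8000 = 0.2662, so P(S) = 0.2662/(1+0.2662) ≈ 0.21.

P(S) = 0.21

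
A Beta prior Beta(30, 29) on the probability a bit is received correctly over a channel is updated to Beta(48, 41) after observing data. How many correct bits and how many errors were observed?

A Beta(a, b) prior with s successes and f failures in binomial data gives a Beta(a+s, b+f) posterior.
So s = 48 − 30 = 18 and f = 41 − 29 = 12.

18 correct bits and 12 errors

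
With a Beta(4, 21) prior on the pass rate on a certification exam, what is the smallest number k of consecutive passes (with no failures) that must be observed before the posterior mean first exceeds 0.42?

After k passes and 0 failures the posterior is Beta(4+k, 21), with mean (4+k)/(4+21+k).
Set (4+k)/(25+k) > 0.42 and solve: k > (0.42·25 − 4)/(1 − 0.42) = 11.207.
The smallest integer exceeding 11.207 is 12, and checking k=12: (16)/(37) = 0.4324 > 0.42.

k = 12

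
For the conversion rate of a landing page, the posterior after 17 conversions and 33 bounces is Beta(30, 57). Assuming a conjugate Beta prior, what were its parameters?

Beta(13, 24)

Beta is conjugate to the binomial likelihood: posterior = Beta(α+s, β+f).
So α = 30 − 17 = 13 and β = 57 − 33 = 24.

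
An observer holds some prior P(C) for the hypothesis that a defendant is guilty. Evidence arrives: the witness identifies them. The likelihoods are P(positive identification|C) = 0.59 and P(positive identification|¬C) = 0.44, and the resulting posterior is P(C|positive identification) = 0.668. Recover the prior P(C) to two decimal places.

In odds form, posterior odds = prior odds × likelihood ratio, so prior odds = posterior odds ÷ LR.
Posterior odds = 0.668/(1−0.668) = 2.0120. LR = 0.59/0.44 = 1.3409.
Prior odds = 2.0120/1.3409 = 1.5005, so P(C) = 1.5005/(1+1.5005) ≈ 0.60.

P(C) = 0.60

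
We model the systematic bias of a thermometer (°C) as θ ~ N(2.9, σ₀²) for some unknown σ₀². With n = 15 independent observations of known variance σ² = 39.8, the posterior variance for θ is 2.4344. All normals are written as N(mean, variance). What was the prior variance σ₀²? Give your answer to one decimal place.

For the Normal–Normal model with known σ², precisions add: τ_n = τ₀ + n/σ².
So 1/σ₀² = 1/2.4344 − 15/39.8 = 0.410779 − 0.376884 = 0.033895.
Hence σ₀² = 1/0.033895 ≈ 29.5.

σ₀² = 29.5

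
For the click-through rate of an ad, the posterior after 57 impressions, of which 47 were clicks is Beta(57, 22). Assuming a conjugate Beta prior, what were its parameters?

Beta is conjugate to the binomial likelihood: posterior = Beta(a+s, b+f).
Subtract the data counts: 57−47=10, 22−10=12.

Beta(10, 12)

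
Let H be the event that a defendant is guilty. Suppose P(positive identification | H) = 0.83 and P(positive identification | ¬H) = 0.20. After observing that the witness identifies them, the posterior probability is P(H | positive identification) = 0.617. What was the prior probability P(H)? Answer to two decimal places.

P(H) = 0.28

In odds form, posterior odds = prior odds × likelihood ratio, so prior odds = posterior odds ÷ LR.
Posterior odds = 0.617/(1−0.617) = 1.6110. LR = 0.83/0.20 = 4.1500.
Prior odds = 1.6110/4.1500 = 0.3882, so P(H) = 0.3882/(1+0.3882) ≈ 0.28.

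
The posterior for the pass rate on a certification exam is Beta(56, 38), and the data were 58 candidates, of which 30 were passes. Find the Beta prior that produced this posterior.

Beta(26, 10)

Beta is conjugate to the binomial likelihood: posterior = Beta(α+s, β+f).
Subtract the data counts: 56−30=26, 38−28=10.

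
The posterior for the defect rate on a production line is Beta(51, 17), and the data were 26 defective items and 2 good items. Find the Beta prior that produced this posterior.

Beta is conjugate to the binomial likelihood: posterior = Beta(a+s, b+f).
Subtract the data counts: 51−26=25, 17−2=15.

Beta(25, 15)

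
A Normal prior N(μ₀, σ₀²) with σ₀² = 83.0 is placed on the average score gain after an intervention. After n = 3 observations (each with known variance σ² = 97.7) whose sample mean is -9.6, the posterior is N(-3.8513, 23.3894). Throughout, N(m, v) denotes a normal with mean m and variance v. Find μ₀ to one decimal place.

μ₀ = 10.8

The posterior mean is a precision-weighted average: μ_n = (τ₀μ₀ + τ_data·x̄)/(τ₀+τ_data), with τ₀=1/σ₀² and τ_data=n/σ².
Here τ₀ = 1/83.0 = 0.012048 and τ_data = 3/97.7 = 0.030706, so τ_n = 0.042754.
Rearranging for μ₀: μ₀ = (μ_n·τ_n − τ_data·x̄)/τ₀ = (-3.8513·0.042754 − 0.030706·-9.6) / 0.012048 = 0.130119/0.012048 ≈ 10.8.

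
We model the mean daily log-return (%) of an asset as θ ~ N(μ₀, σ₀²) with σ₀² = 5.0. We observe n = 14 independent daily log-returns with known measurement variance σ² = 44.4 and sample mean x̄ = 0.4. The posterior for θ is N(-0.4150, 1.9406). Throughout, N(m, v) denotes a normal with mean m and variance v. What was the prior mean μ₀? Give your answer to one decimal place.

With known observation variance, the Normal–Normal posterior has precision τ_n = τ₀ + n/σ² and mean μ_n = (τ₀μ₀ + (n/σ²)x̄)/τ_n.
Here τ₀ = 1/5.0 = 0.200000 and τ_data = 14/44.4 = 0.315315, so τ_n = 0.515315.
Rearranging for μ₀: μ₀ = (μ_n·τ_n − τ_data·x̄)/τ₀ = (-0.4150·0.515315 − 0.315315·0.4) / 0.200000 = -0.339982/0.200000 ≈ -1.7.

μ₀ = -1.7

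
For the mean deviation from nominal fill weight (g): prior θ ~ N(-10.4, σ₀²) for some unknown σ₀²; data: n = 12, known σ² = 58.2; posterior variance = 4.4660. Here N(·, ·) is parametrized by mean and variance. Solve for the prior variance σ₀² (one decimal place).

σ₀² = 56.4

For the Normal–Normal model with known σ², precisions add: τ_n = τ₀ + n/σ².
So 1/σ₀² = 1/4.4660 − 12/58.2 = 0.223914 − 0.206186 = 0.017728.
Hence σ₀² = 1/0.017728 ≈ 56.4.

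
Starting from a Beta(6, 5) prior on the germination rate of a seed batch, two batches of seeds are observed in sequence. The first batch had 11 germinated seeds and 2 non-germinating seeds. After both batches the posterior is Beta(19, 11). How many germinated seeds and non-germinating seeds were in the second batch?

2 germinated seeds and 4 non-germinating seeds

Sequential conjugate updates are equivalent to a single update on the pooled data, so total successes = posterior α − prior α and total failures = posterior β − prior β.
Total across both batches: 19−6=13 germinated seeds, 11−5=6 non-germinating seeds.
Subtract the first batch: 13−11=2 germinated seeds and 6−2=4 non-germinating seeds.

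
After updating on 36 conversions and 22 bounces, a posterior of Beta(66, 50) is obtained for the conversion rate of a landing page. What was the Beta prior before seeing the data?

Beta(30, 28)

Beta is conjugate to the binomial likelihood: posterior = Beta(a+s, b+f).
Subtract the data counts: 66−36=30, 50−22=28.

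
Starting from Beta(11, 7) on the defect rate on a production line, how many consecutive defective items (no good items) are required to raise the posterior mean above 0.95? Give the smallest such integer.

k = 123

After k defective items and 0 good items the posterior is Beta(11+k, 7), with mean (11+k)/(11+7+k).
Set (11+k)/(18+k) > 0.95 and solve: k > (0.95·18 − 11)/(1 − 0.95) = 122.000.
The smallest integer exceeding 122.000 is 123.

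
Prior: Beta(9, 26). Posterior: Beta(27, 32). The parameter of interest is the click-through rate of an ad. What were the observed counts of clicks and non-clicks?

18 clicks and 6 non-clicks

A Beta(α, β) prior with s successes and f failures in binomial data gives a Beta(α+s, β+f) posterior.
So s = 27 − 9 = 18 and f = 32 − 26 = 6.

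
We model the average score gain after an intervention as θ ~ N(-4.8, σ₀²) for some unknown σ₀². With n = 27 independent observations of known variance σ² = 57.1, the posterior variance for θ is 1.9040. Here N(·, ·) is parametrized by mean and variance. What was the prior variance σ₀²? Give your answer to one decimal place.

For the Normal–Normal model with known σ², precisions add: τ_n = τ₀ + n/σ².
So 1/σ₀² = 1/1.9040 − 27/57.1 = 0.525210 − 0.472855 = 0.052355.
Hence σ₀² = 1/0.052355 ≈ 19.1.

σ₀² = 19.1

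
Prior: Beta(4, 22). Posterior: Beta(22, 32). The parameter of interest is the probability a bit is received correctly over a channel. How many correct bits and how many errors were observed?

18 correct bits and 10 errors

Under Beta–binomial conjugacy the posterior parameters are (a+s, b+f).
So s = 22 − 4 = 18 and f = 32 − 22 = 10.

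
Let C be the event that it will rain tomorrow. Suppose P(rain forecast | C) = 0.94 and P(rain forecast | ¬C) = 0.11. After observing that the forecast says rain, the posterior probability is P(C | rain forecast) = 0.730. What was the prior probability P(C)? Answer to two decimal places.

Bayes' rule in odds form gives O(C|E) = O(C)·[P(E|C)/P(E|¬C)], hence O(C) = O(C|E)/LR.
Posterior odds = 0.730/(1−0.730) = 2.7037. LR = 0.94/0.11 = 8.5455.
Prior odds = 2.7037/8.5455 = 0.3164, so P(C) = 0.3164/(1+0.3164) ≈ 0.24.

P(C) = 0.24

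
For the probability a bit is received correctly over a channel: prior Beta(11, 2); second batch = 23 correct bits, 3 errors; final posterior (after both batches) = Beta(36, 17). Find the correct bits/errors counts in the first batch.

2 correct bits and 12 errors

Sequential conjugate updates are equivalent to a single update on the pooled data, so total successes = posterior α − prior α and total failures = posterior β − prior β.
Total across both batches: 36−11=25 correct bits, 17−2=15 errors.
Subtract the second batch: 25−23=2 correct bits and 15−3=12 errors.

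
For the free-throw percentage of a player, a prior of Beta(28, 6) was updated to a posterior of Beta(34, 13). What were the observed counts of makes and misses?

A Beta(α, β) prior with s successes and f failures in binomial data gives a Beta(α+s, β+f) posterior.
Match parameters: s=34−28=6, f=13−6=7.

6 makes and 7 misses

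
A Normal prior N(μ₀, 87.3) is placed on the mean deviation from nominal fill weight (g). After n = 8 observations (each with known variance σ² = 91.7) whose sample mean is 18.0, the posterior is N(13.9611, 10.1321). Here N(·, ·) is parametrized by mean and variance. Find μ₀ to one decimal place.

With known observation variance, the Normal–Normal posterior has precision τ_n = τ₀ + n/σ² and mean μ_n = (τ₀μ₀ + (n/σ²)x̄)/τ_n.
Here τ₀ = 1/87.3 = 0.011455 and τ_data = 8/91.7 = 0.087241, so τ_n = 0.098696.
Rearranging for μ₀: μ₀ = (μ_n·τ_n − τ_data·x̄)/τ₀ = (13.9611·0.098696 − 0.087241·18.0) / 0.011455 = -0.192433/0.011455 ≈ -16.8.

μ₀ = -16.8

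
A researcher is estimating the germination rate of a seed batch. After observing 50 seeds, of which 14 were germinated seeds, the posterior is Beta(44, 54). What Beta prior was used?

Beta(30, 18)

A Beta(α, β) prior with s successes and f failures in binomial data gives a Beta(α+s, β+f) posterior.
So α = 44 − 14 = 30 and β = 54 − 36 = 18.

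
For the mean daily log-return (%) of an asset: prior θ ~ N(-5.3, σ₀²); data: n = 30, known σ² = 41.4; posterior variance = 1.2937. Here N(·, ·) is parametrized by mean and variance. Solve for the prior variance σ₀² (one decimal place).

σ₀² = 20.7

Posterior precision equals prior precision plus data precision: 1/σ_n² = 1/σ₀² + n/σ².
So 1/σ₀² = 1/1.2937 − 30/41.4 = 0.772977 − 0.724638 = 0.048339.
Hence σ₀² = 1/0.048339 ≈ 20.7.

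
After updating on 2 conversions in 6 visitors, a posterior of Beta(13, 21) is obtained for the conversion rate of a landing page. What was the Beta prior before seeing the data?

Beta(11, 17)

A Beta(a, b) prior with s successes and f failures in binomial data gives a Beta(a+s, b+f) posterior.
Subtract the data counts: 13−2=11, 21−4=17.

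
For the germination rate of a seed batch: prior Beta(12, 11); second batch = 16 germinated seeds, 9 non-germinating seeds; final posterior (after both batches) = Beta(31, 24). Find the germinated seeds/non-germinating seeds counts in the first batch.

3 germinated seeds and 4 non-germinating seeds

Sequential conjugate updates are equivalent to a single update on the pooled data, so total successes = posterior α − prior α and total failures = posterior β − prior β.
Total across both batches: 31−12=19 germinated seeds, 24−11=13 non-germinating seeds.
Subtract the second batch: 19−16=3 germinated seeds and 13−9=4 non-germinating seeds.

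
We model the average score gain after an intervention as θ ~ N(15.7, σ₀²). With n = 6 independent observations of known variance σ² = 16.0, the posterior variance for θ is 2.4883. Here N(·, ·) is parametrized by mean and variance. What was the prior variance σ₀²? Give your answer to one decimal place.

Posterior precision equals prior precision plus data precision: 1/σ_n² = 1/σ₀² + n/σ².
So 1/σ₀² = 1/2.4883 − 6/16.0 = 0.401881 − 0.375000 = 0.026881.
Hence σ₀² = 1/0.026881 ≈ 37.2.

σ₀² = 37.2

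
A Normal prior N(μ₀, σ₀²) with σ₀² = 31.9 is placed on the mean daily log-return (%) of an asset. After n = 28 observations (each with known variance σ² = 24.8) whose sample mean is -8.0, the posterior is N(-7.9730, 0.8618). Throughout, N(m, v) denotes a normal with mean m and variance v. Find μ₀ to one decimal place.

With known observation variance, the Normal–Normal posterior has precision τ_n = τ₀ + n/σ² and mean μ_n = (τ₀μ₀ + (n/σ²)x̄)/τ_n.
Here τ₀ = 1/31.9 = 0.031348 and τ_data = 28/24.8 = 1.129032, so τ_n = 1.160380.
Rearranging for μ₀: μ₀ = (μ_n·τ_n − τ_data·x̄)/τ₀ = (-7.9730·1.160380 − 1.129032·-8.0) / 0.031348 = -0.219454/0.031348 ≈ -7.0.

μ₀ = -7.0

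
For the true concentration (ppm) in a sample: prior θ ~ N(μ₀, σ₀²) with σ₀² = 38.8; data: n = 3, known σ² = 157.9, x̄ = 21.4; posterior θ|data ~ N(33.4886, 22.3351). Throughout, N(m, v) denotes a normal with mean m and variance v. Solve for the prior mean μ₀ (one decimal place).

The posterior mean is a precision-weighted average: μ_n = (τ₀μ₀ + τ_data·x̄)/(τ₀+τ_data), with τ₀=1/σ₀² and τ_data=n/σ².
Here τ₀ = 1/38.8 = 0.025773 and τ_data = 3/157.9 = 0.018999, so τ_n = 0.044772.
Rearranging for μ₀: μ₀ = (μ_n·τ_n − τ_data·x̄)/τ₀ = (33.4886·0.044772 − 0.018999·21.4) / 0.025773 = 1.092773/0.025773 ≈ 42.4.

μ₀ = 42.4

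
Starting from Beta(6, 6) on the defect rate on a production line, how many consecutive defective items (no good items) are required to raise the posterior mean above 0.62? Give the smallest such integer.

k = 4

After k defective items and 0 good items the posterior is Beta(6+k, 6), with mean (6+k)/(6+6+k).
Set (6+k)/(12+k) > 0.62 and solve: k > (0.62·12 − 6)/(1 − 0.62) = 3.789.
The smallest integer exceeding 3.789 is 4.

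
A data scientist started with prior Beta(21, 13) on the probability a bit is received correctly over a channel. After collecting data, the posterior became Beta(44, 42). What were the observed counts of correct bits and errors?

A Beta(a, b) prior with s successes and f failures in binomial data gives a Beta(a+s, b+f) posterior.
Match parameters: s=44−21=23, f=42−13=29.

23 correct bits and 29 errors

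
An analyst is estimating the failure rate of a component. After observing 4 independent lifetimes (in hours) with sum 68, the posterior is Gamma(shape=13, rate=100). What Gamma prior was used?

Gamma(shape=9, rate=32)

For an exponential likelihood with a Gamma(α, β) prior on the rate, n observations with total T give posterior Gamma(α+n, β+T).
So α = 13 − 4 = 9 and β = 100 − 68 = 32.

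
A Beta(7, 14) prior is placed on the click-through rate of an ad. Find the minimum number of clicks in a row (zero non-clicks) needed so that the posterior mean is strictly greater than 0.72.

k = 30

After k clicks and 0 non-clicks the posterior is Beta(7+k, 14), with mean (7+k)/(7+14+k).
Set (7+k)/(21+k) > 0.72 and solve: k > (0.72·21 − 7)/(1 − 0.72) = 29.000.
The smallest integer exceeding 29.000 is 30.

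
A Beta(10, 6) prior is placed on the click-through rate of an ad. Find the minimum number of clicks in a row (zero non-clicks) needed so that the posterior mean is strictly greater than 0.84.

After k clicks and 0 non-clicks the posterior is Beta(10+k, 6), with mean (10+k)/(10+6+k).
Set (10+k)/(16+k) > 0.84 and solve: k > (0.84·16 − 10)/(1 − 0.84) = 21.500.
The smallest integer exceeding 21.500 is 22.

k = 22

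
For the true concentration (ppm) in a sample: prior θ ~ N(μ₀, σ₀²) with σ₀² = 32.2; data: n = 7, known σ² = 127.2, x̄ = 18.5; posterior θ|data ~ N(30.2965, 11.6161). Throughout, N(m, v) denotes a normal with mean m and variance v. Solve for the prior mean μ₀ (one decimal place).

With known observation variance, the Normal–Normal posterior has precision τ_n = τ₀ + n/σ² and mean μ_n = (τ₀μ₀ + (n/σ²)x̄)/τ_n.
Here τ₀ = 1/32.2 = 0.031056 and τ_data = 7/127.2 = 0.055031, so τ_n = 0.086087.
Rearranging for μ₀: μ₀ = (μ_n·τ_n − τ_data·x̄)/τ₀ = (30.2965·0.086087 − 0.055031·18.5) / 0.031056 = 1.590061/0.031056 ≈ 51.2.

μ₀ = 51.2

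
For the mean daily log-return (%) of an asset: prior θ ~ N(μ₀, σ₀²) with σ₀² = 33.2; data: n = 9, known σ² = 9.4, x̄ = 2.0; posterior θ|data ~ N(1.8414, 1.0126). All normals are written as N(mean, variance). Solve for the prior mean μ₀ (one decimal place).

The posterior mean is a precision-weighted average: μ_n = (τ₀μ₀ + τ_data·x̄)/(τ₀+τ_data), with τ₀=1/σ₀² and τ_data=n/σ².
Here τ₀ = 1/33.2 = 0.030120 and τ_data = 9/9.4 = 0.957447, so τ_n = 0.987567.
Rearranging for μ₀: μ₀ = (μ_n·τ_n − τ_data·x̄)/τ₀ = (1.8414·0.987567 − 0.957447·2.0) / 0.030120 = -0.096388/0.030120 ≈ -3.2.

μ₀ = -3.2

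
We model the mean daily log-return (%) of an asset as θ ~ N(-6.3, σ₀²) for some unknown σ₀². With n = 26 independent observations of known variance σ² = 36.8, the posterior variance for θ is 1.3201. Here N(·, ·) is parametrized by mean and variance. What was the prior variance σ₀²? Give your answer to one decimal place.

σ₀² = 19.6

For the Normal–Normal model with known σ², precisions add: τ_n = τ₀ + n/σ².
So 1/σ₀² = 1/1.3201 − 26/36.8 = 0.757518 − 0.706522 = 0.050996.
Hence σ₀² = 1/0.050996 ≈ 19.6.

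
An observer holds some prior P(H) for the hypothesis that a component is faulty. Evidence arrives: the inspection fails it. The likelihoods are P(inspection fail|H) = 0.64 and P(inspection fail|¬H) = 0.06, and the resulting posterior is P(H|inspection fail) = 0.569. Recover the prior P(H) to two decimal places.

In odds form, posterior odds = prior odds × likelihood ratio, so prior odds = posterior odds ÷ LR.
Posterior odds = 0.569/(1−0.569) = 1.3202. LR = 0.64/0.06 = 10.6667.
Prior odds = 1.3202/10.6667 = 0.1238, so P(H) = 0.1238/(1+0.1238) ≈ 0.11.

P(H) = 0.11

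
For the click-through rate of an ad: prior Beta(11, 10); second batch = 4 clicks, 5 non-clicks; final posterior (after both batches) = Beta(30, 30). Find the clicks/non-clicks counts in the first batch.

15 clicks and 15 non-clicks

Sequential conjugate updates are equivalent to a single update on the pooled data, so total successes = posterior α − prior α and total failures = posterior β − prior β.
Total across both batches: 30−11=19 clicks, 30−10=20 non-clicks.
Subtract the second batch: 19−4=15 clicks and 20−5=15 non-clicks.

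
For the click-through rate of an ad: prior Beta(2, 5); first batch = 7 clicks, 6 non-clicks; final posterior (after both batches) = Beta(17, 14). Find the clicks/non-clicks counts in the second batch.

8 clicks and 3 non-clicks

Sequential conjugate updates are equivalent to a single update on the pooled data, so total successes = posterior α − prior α and total failures = posterior β − prior β.
Total across both batches: 17−2=15 clicks, 14−5=9 non-clicks.
Subtract the first batch: 15−7=8 clicks and 9−6=3 non-clicks.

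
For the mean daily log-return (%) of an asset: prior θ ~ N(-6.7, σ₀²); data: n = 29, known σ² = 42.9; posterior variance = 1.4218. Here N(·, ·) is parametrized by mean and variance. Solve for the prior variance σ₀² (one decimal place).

σ₀² = 36.6

Posterior precision equals prior precision plus data precision: 1/σ_n² = 1/σ₀² + n/σ².
So 1/σ₀² = 1/1.4218 − 29/42.9 = 0.703334 − 0.675991 = 0.027343.
Hence σ₀² = 1/0.027343 ≈ 36.6.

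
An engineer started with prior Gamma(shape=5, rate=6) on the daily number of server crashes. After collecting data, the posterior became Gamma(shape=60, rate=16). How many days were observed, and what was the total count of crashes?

n = 10 days with total 55 crashes

Gamma–Poisson conjugacy: posterior shape = α + Σxᵢ, posterior rate = β + n.
Matching: Σxᵢ = 60 − 5 = 55 and n = 16 − 6 = 10.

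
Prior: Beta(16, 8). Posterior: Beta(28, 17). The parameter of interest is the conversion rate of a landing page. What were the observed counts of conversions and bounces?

A Beta(α, β) prior with s successes and f failures in binomial data gives a Beta(α+s, β+f) posterior.
Match parameters: s=28−16=12, f=17−8=9.

12 conversions and 9 bounces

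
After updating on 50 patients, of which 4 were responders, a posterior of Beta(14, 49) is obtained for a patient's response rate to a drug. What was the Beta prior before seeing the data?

Beta is conjugate to the binomial likelihood: posterior = Beta(a+s, b+f).
Subtract the data counts: 14−4=10, 49−46=3.

Beta(10, 3)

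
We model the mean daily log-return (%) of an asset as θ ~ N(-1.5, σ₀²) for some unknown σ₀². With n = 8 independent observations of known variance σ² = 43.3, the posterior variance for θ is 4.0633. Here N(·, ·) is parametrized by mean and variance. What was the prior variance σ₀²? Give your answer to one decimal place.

σ₀² = 16.3

For the Normal–Normal model with known σ², precisions add: τ_n = τ₀ + n/σ².
So 1/σ₀² = 1/4.0633 − 8/43.3 = 0.246105 − 0.184758 = 0.061347.
Hence σ₀² = 1/0.061347 ≈ 16.3.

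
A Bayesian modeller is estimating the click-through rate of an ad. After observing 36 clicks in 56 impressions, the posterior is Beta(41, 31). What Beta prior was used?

Beta(5, 11)

A Beta(α, β) prior with s successes and f failures in binomial data gives a Beta(α+s, β+f) posterior.
Subtract the data counts: 41−36=5, 31−20=11.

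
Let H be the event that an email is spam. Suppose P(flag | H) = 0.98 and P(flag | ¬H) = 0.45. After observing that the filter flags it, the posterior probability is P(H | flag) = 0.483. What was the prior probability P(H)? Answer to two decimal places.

P(H) = 0.30

In odds form, posterior odds = prior odds × likelihood ratio, so prior odds = posterior odds ÷ LR.
Posterior odds = 0.483/(1−0.483) = 0.9342. LR = 0.98/0.45 = 2.1778.
Prior odds = 0.9342/2.1778 = 0.4290, so P(H) = 0.4290/(1+0.4290) ≈ 0.30.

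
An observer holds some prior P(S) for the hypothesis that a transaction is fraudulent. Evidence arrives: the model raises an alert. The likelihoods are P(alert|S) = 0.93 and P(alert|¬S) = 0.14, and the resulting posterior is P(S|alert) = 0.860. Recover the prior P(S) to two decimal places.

Bayes' rule in odds form gives O(S|E) = O(S)·[P(E|S)/P(E|¬S)], hence O(S) = O(S|E)/LR.
Posterior odds = 0.860/(1−0.860) = 6.1429. LR = 0.93/0.14 = 6.6429.
Prior odds = 6.1429/6.6429 = 0.9247, so P(S) = 0.9247/(1+0.9247) ≈ 0.48.

P(S) = 0.48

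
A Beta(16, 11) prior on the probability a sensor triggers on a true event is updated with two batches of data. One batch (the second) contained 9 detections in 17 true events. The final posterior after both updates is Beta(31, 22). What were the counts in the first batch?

6 detections and 3 misses

Sequential conjugate updates are equivalent to a single update on the pooled data, so total successes = posterior α − prior α and total failures = posterior β − prior β.
Total across both batches: 31−16=15 detections, 22−11=11 misses.
Subtract the second batch: 15−9=6 detections and 11−8=3 misses.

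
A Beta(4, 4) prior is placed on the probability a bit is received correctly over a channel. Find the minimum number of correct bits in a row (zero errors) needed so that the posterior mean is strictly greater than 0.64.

After k correct bits and 0 errors the posterior is Beta(4+k, 4), with mean (4+k)/(4+4+k).
Set (4+k)/(8+k) > 0.64 and solve: k > (0.64·8 − 4)/(1 − 0.64) = 3.111.
The smallest integer exceeding 3.111 is 4.

k = 4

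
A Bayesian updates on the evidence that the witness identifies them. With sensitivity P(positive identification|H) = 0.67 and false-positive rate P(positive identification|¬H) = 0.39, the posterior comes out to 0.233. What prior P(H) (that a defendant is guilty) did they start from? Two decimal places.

P(H) = 0.15

In odds form, posterior odds = prior odds × likelihood ratio, so prior odds = posterior odds ÷ LR.
Posterior odds = 0.233/(1−0.233) = 0.3038. LR = 0.67/0.39 = 1.7179.
Prior odds = 0.3038/1.7179 = 0.1768, so P(H) = 0.1768/(1+0.1768) ≈ 0.15.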